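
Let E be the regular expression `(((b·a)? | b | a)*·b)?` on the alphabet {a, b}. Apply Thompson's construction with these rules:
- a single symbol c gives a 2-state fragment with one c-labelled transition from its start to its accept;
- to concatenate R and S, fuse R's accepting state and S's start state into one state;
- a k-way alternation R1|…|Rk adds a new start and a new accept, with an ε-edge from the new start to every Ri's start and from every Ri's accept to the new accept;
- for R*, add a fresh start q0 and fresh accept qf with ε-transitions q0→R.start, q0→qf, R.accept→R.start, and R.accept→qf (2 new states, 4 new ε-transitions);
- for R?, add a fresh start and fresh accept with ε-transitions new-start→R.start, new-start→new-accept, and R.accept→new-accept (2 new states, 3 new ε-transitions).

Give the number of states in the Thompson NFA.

16

Building bottom-up:
Each of the 5 symbol leaves contributes a 2-state fragment.
  b·a → 3 states
  (b·a)? → 5 states
  (b·a)? | b | a → 11 states
  ((b·a)? | b | a)* → 13 states
  ((b·a)? | b | a)*·b → 14 states
  (((b·a)? | b | a)*·b)? → 16 states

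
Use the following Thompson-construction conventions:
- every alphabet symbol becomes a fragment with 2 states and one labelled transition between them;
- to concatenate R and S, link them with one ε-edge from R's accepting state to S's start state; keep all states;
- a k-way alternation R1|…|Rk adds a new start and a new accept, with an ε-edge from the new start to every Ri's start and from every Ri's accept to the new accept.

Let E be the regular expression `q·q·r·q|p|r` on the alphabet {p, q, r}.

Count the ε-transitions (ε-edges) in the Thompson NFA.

By structural recursion:
Each of the 6 symbol leaves contributes 0 ε-transitions.
  q·q·r·q = 3 ε-transitions
  q·q·r·q|p|r = 9 ε-transitions

9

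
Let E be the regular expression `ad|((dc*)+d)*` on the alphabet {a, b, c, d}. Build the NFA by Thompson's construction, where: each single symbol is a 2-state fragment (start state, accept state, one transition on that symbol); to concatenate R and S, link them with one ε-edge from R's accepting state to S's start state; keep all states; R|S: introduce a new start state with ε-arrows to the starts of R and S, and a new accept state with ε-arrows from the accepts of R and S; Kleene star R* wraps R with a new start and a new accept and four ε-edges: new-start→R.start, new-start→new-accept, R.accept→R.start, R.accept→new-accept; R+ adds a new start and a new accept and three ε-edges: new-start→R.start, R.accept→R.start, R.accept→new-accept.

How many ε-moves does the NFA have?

Bottom-up over the parse tree:
Each of the 5 symbol leaves contributes 0 ε-transitions.
  ad — 1 ε-transition
  c* — 4 ε-transitions
  dc* — 5 ε-transitions
  (dc*)+ — 8 ε-transitions
  (dc*)+d — 9 ε-transitions
  ((dc*)+d)* — 13 ε-transitions
  ad|((dc*)+d)* — 18 ε-transitions

18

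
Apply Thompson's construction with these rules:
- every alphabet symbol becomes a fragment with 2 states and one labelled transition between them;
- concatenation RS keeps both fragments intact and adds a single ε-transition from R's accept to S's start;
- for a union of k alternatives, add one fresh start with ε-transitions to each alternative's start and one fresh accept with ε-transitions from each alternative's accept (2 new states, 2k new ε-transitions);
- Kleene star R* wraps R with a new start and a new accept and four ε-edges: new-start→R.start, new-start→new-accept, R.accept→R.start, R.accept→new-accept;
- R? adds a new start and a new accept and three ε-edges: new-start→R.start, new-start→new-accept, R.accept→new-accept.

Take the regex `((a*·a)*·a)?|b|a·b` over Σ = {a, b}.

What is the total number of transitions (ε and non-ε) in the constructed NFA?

Recursing over subexpressions:
Each of the 6 symbol leaves contributes 1 transition (1 symbol, 0 ε).
  a* → 5 transitions (1 symbol, 4 ε)
  a*·a → 7 transitions (2 symbol, 5 ε)
  (a*·a)* → 11 transitions (2 symbol, 9 ε)
  (a*·a)*·a → 13 transitions (3 symbol, 10 ε)
  ((a*·a)*·a)? → 16 transitions (3 symbol, 13 ε)
  a·b → 3 transitions (2 symbol, 1 ε)
  ((a*·a)*·a)?|b|a·b → 26 transitions (6 symbol, 20 ε)

26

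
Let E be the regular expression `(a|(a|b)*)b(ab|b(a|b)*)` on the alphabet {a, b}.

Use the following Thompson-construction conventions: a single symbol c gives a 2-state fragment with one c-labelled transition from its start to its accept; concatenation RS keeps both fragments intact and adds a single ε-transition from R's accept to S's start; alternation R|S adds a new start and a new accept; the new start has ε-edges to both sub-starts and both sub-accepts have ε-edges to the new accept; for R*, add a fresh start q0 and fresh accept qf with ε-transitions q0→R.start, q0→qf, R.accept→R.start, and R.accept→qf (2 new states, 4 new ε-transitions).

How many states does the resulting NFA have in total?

30

Building bottom-up:
Each of the 9 symbol leaves contributes a 2-state fragment.
  a|b : 6 states
  (a|b)* : 8 states
  a|(a|b)* : 12 states
  ab : 4 states
  a|b : 6 states
  (a|b)* : 8 states
  b(a|b)* : 10 states
  ab|b(a|b)* : 16 states
  (a|(a|b)*)b(ab|b(a|b)*) : 30 states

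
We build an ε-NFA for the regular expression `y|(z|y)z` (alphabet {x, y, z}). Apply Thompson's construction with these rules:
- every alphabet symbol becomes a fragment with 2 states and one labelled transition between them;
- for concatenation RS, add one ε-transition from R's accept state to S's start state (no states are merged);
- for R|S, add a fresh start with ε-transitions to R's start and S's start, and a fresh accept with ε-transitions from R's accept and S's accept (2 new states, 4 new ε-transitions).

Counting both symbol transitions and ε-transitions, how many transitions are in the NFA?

13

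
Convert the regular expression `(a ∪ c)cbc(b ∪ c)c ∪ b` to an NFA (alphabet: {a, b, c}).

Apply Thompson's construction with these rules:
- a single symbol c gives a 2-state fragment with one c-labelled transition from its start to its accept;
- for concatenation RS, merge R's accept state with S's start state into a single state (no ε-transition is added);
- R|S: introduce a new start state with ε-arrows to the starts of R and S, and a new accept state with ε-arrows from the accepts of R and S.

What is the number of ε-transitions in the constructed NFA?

Recursing over subexpressions:
Each of the 9 symbol leaves contributes 0 ε-transitions.
  a ∪ c → 4 ε-transitions
  b ∪ c → 4 ε-transitions
  (a ∪ c)cbc(b ∪ c)c → 8 ε-transitions
  (a ∪ c)cbc(b ∪ c)c ∪ b → 12 ε-transitions

12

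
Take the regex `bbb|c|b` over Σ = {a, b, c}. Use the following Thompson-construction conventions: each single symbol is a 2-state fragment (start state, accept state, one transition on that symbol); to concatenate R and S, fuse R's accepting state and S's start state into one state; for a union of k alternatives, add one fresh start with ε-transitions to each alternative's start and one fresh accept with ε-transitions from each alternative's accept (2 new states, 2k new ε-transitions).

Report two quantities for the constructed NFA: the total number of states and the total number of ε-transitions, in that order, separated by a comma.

By structural recursion:
Each of the 5 symbol leaves contributes 2 states and 0 ε-transitions.
  bbb — 4 states, 0 ε-transitions
  bbb|c|b — 10 states, 6 ε-transitions

10, 6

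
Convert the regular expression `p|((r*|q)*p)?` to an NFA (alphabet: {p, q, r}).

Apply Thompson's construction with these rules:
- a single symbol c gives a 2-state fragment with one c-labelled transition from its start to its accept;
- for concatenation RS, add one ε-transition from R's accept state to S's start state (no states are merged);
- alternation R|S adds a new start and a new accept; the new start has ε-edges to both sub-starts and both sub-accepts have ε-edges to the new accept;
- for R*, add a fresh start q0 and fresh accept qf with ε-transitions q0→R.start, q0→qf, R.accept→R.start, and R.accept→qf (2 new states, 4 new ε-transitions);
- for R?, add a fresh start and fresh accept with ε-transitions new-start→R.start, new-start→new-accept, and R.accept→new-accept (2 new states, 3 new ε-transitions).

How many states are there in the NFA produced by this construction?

Recursing over subexpressions:
Each of the 4 symbol leaves contributes a 2-state fragment.
  r* : 4 states
  r*|q : 8 states
  (r*|q)* : 10 states
  (r*|q)*p : 12 states
  ((r*|q)*p)? : 14 states
  p|((r*|q)*p)? : 18 states

18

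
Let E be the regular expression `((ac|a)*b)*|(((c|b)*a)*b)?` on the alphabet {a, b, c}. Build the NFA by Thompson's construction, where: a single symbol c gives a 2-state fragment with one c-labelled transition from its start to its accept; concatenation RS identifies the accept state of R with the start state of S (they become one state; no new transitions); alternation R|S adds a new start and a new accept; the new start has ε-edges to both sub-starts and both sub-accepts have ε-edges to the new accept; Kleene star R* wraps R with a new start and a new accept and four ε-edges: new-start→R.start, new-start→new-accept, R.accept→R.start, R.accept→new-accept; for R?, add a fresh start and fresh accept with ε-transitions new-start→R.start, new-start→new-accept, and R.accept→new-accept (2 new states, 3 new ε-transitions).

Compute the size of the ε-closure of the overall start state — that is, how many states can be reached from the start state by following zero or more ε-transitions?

Let C(F) = |ε-closure(F.start)| within fragment F, and note whether F accepts ε. Symbol fragments have C = 1 and do not accept ε. Then:
  ac → same as the first factor's closure: C = 1
  ac|a → C = 1 + 1 + 1 = 3 (the new accept is not ε-reachable since no branch accepts ε)
  (ac|a)* → the star's fresh start ε-reaches both the body's start and the fresh accept: C = 2 + 3 = 5
  (ac|a)*b → the left operand accepts ε, so the closure extends into the next operand (the shared merged state is already counted); C = 5 + (1−1) = 5
  ((ac|a)*b)* → C = 1 (new start) + 5 (body) + 1 (new accept) = 7
  c|b → new start ε-reaches every alternative's start; none of them accept ε, so the new accept is not reached: C = 1 + 1 + 1 = 3
  (c|b)* → new start has ε-edges to the inner start and to the new accept, so C = 2 + 3 = 5
  (c|b)*a → C = 5 + (1−1) = 5 (closure spills across the concat boundary because the left factor accepts ε)
  ((c|b)*a)* → the star's fresh start ε-reaches both the body's start and the fresh accept: C = 2 + 5 = 7
  ((c|b)*a)*b → C = 7 + (1−1) = 7 (closure spills across the concat boundary because the left factor accepts ε)
  (((c|b)*a)*b)? → new start has ε-edges to the inner start and to the new accept, so C = 2 + 7 = 9
  ((ac|a)*b)*|(((c|b)*a)*b)? → C = 1 (new start) + (7 + 9) + 1 (new accept, since some branch ε-reaches its own accept) = 18

18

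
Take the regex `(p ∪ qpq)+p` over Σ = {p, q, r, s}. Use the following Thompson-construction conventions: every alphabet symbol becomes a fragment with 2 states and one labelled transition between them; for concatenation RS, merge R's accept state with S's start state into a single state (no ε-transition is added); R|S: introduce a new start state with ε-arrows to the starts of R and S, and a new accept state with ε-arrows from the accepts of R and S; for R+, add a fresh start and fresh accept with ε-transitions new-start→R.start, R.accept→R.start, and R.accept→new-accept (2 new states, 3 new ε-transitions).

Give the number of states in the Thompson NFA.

11

Bottom-up over the parse tree:
Each of the 5 symbol leaves contributes a 2-state fragment.
  qpq : 4 states
  p ∪ qpq : 8 states
  (p ∪ qpq)+ : 10 states
  (p ∪ qpq)+p : 11 states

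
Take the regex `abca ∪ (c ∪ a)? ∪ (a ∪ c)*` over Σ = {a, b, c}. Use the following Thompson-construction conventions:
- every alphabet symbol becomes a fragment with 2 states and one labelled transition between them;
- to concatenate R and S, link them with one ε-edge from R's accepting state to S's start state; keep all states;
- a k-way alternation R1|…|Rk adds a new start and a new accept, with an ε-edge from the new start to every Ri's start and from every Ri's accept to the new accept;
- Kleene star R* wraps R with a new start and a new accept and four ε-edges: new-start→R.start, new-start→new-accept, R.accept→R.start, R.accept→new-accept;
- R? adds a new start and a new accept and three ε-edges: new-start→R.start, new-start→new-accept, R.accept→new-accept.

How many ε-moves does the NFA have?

Bottom-up over the parse tree:
Each of the 8 symbol leaves contributes 0 ε-transitions.
  abca = 3 ε-transitions
  c ∪ a = 4 ε-transitions
  (c ∪ a)? = 7 ε-transitions
  a ∪ c = 4 ε-transitions
  (a ∪ c)* = 8 ε-transitions
  abca ∪ (c ∪ a)? ∪ (a ∪ c)* = 24 ε-transitions

24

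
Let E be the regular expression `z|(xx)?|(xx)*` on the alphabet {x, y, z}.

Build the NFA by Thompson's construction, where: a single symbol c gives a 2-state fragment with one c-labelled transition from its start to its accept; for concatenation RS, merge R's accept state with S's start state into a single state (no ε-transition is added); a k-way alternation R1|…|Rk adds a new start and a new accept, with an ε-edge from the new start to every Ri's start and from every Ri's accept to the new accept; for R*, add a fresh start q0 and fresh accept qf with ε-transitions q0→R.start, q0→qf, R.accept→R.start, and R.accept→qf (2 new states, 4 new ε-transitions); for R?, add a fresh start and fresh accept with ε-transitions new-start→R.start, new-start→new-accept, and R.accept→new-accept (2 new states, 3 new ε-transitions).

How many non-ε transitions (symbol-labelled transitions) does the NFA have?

Building bottom-up:
Each of the 5 symbol leaves contributes exactly 1 symbol transition.
  xx — 2 symbol transitions
  (xx)? — 2 symbol transitions
  xx — 2 symbol transitions
  (xx)* — 2 symbol transitions
  z|(xx)?|(xx)* — 5 symbol transitions

5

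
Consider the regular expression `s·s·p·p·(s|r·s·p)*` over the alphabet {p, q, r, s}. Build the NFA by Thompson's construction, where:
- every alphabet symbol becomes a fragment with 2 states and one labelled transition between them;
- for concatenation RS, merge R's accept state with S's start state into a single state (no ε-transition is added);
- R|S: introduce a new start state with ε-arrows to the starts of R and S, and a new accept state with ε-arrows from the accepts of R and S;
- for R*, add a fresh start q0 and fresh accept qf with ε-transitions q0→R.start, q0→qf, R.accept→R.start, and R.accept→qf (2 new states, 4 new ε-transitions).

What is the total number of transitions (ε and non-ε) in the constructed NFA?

16

Per subexpression:
Each of the 8 symbol leaves contributes 1 transition (1 symbol, 0 ε).
  r·s·p — 3 transitions (3 symbol, 0 ε)
  s|r·s·p — 8 transitions (4 symbol, 4 ε)
  (s|r·s·p)* — 12 transitions (4 symbol, 8 ε)
  s·s·p·p·(s|r·s·p)* — 16 transitions (8 symbol, 8 ε)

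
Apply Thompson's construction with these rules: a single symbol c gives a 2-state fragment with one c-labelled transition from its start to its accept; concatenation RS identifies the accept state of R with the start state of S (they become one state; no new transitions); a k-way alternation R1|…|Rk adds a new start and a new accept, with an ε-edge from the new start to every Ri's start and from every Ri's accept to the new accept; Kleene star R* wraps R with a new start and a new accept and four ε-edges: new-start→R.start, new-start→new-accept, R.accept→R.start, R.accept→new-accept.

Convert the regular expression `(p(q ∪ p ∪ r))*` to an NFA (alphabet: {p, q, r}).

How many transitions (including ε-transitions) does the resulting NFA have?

By structural recursion:
Each of the 4 symbol leaves contributes 1 transition (1 symbol, 0 ε).
  q ∪ p ∪ r — 9 transitions (3 symbol, 6 ε)
  p(q ∪ p ∪ r) — 10 transitions (4 symbol, 6 ε)
  (p(q ∪ p ∪ r))* — 14 transitions (4 symbol, 10 ε)

14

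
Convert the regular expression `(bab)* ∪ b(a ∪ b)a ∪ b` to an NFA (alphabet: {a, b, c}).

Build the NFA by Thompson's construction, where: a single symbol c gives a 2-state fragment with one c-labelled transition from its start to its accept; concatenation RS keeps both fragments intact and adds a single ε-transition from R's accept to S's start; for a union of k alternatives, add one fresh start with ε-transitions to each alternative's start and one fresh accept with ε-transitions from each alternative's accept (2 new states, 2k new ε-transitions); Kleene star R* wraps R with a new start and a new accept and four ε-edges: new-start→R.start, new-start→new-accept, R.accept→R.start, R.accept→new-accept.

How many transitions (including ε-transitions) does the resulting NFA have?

Bottom-up over the parse tree:
Each of the 8 symbol leaves contributes 1 transition (1 symbol, 0 ε).
  bab = 5 transitions (3 symbol, 2 ε)
  (bab)* = 9 transitions (3 symbol, 6 ε)
  a ∪ b = 6 transitions (2 symbol, 4 ε)
  b(a ∪ b)a = 10 transitions (4 symbol, 6 ε)
  (bab)* ∪ b(a ∪ b)a ∪ b = 26 transitions (8 symbol, 18 ε)

26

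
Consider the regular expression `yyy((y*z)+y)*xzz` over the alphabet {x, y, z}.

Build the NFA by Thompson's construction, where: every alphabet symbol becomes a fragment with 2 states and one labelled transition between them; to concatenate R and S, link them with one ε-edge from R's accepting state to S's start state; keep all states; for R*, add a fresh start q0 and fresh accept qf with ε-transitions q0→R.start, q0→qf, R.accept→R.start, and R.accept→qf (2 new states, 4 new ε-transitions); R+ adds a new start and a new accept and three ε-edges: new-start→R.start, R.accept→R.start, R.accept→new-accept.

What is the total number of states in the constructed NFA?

24

Recursing over subexpressions:
Each of the 9 symbol leaves contributes a 2-state fragment.
  y* = 4 states
  y*z = 6 states
  (y*z)+ = 8 states
  (y*z)+y = 10 states
  ((y*z)+y)* = 12 states
  yyy((y*z)+y)*xzz = 24 states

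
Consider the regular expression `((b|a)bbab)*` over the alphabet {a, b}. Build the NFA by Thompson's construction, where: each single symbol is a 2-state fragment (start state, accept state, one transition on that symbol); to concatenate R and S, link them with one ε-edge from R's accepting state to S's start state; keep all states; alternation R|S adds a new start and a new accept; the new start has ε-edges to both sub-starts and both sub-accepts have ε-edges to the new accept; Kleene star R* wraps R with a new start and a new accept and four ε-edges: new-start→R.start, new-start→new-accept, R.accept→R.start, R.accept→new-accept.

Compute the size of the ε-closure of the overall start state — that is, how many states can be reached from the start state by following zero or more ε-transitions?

5

Let C(F) = |ε-closure(F.start)| within fragment F, and note whether F accepts ε. Symbol fragments have C = 1 and do not accept ε. Then:
  b|a → |closure| = 1 + 1 + 1 = 3 (the new accept is not ε-reachable since no branch accepts ε)
  (b|a)bbab → |closure| equals the left operand's closure size = 3 (its accept is not ε-reachable, so the closure stops there)
  ((b|a)bbab)* → |closure| = 1 (new start) + 3 (body) + 1 (new accept) = 5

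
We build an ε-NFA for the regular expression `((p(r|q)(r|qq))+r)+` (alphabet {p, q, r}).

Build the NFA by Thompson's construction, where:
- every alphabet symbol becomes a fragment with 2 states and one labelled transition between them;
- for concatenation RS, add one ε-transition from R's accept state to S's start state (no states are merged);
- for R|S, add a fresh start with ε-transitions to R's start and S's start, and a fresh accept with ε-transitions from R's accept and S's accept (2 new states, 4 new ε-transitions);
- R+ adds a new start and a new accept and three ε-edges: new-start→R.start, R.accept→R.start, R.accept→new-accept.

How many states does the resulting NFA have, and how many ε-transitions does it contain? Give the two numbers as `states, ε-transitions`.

22, 18

By structural recursion:
Each of the 7 symbol leaves contributes 2 states and 0 ε-transitions.
  r|q → 6 states, 4 ε-transitions
  qq → 4 states, 1 ε-transition
  r|qq → 8 states, 5 ε-transitions
  p(r|q)(r|qq) → 16 states, 11 ε-transitions
  (p(r|q)(r|qq))+ → 18 states, 14 ε-transitions
  (p(r|q)(r|qq))+r → 20 states, 15 ε-transitions
  ((p(r|q)(r|qq))+r)+ → 22 states, 18 ε-transitions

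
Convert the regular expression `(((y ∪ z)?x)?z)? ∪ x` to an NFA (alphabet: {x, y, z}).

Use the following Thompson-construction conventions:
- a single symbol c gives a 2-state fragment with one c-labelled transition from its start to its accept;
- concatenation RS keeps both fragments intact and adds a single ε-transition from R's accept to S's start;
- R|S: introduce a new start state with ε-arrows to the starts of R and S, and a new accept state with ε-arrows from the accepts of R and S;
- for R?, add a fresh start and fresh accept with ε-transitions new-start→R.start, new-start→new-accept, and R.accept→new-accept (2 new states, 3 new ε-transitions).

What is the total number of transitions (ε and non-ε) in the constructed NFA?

Building bottom-up:
Each of the 5 symbol leaves contributes 1 transition (1 symbol, 0 ε).
  y ∪ z = 6 transitions (2 symbol, 4 ε)
  (y ∪ z)? = 9 transitions (2 symbol, 7 ε)
  (y ∪ z)?x = 11 transitions (3 symbol, 8 ε)
  ((y ∪ z)?x)? = 14 transitions (3 symbol, 11 ε)
  ((y ∪ z)?x)?z = 16 transitions (4 symbol, 12 ε)
  (((y ∪ z)?x)?z)? = 19 transitions (4 symbol, 15 ε)
  (((y ∪ z)?x)?z)? ∪ x = 24 transitions (5 symbol, 19 ε)

24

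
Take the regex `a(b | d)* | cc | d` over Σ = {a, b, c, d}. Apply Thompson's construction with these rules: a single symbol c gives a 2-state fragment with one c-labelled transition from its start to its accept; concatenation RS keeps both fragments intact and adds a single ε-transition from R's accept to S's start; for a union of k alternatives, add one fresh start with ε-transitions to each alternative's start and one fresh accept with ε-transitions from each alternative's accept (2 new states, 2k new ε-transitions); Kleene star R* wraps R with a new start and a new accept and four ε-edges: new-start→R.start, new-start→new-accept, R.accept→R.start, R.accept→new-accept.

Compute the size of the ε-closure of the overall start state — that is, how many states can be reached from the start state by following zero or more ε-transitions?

4

Compute the ε-closure size of each fragment's start state recursively; a symbol fragment's start has no outgoing ε-edge, so its closure is just itself (size 1).
  b | d → |ε-closure| = 1 + 1 + 1 = 3 (the new accept is not ε-reachable since no branch accepts ε)
  (b | d)* → |ε-closure| = 1 (new start) + 3 (body) + 1 (new accept) = 5
  a(b | d)* → |ε-closure| equals the left operand's closure size = 1 (its accept is not ε-reachable, so the closure stops there)
  cc → |ε-closure| equals the left operand's closure size = 1 (its accept is not ε-reachable, so the closure stops there)
  a(b | d)* | cc | d → new start ε-reaches every alternative's start; none of them accept ε, so the new accept is not reached: |ε-closure| = 1 + 1 + 1 + 1 = 4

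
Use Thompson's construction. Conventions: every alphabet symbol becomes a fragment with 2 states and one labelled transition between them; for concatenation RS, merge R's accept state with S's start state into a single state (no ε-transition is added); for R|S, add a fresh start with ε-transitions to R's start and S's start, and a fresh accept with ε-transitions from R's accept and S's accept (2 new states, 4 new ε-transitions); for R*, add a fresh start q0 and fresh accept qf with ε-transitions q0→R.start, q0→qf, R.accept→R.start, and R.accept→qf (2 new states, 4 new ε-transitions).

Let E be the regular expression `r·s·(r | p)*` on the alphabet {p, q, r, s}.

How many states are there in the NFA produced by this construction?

Building bottom-up:
Each of the 4 symbol leaves contributes a 2-state fragment.
  r | p : 6 states
  (r | p)* : 8 states
  r·s·(r | p)* : 10 states

10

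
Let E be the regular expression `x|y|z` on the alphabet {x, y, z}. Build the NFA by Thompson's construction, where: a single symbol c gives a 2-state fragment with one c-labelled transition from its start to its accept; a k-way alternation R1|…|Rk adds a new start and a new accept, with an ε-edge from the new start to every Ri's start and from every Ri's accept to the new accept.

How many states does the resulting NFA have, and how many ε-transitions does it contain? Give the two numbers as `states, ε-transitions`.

8, 6

Recursing over subexpressions:
Each of the 3 symbol leaves contributes 2 states and 0 ε-transitions.
  x|y|z : 8 states, 6 ε-transitions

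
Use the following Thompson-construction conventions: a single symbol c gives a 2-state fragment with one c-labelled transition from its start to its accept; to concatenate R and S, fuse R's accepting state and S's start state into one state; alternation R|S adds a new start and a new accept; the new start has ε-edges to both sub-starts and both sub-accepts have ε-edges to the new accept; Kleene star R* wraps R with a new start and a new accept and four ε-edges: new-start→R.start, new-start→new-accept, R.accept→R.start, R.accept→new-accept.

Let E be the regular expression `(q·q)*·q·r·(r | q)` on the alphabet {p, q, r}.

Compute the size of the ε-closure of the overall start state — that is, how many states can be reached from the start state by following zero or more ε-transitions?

3

Let C(F) = |ε-closure(F.start)| within fragment F, and note whether F accepts ε. Symbol fragments have C = 1 and do not accept ε. Then:
  q·q → same as the first factor's closure: C = 1
  (q·q)* → the star's fresh start ε-reaches both the body's start and the fresh accept: C = 2 + 1 = 3
  r | q → C = 1 + 1 + 1 = 3 (the new accept is not ε-reachable since no branch accepts ε)
  (q·q)*·q·r·(r | q) → C = 3 + (1−1) = 3 (closure spills across the concat boundary because the left factor accepts ε)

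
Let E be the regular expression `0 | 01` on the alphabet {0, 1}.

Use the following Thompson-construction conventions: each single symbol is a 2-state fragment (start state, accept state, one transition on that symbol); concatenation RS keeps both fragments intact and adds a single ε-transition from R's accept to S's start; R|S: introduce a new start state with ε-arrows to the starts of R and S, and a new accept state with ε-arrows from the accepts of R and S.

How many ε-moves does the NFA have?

5

Bottom-up over the parse tree:
Each of the 3 symbol leaves contributes 0 ε-transitions.
  01 = 1 ε-transition
  0 | 01 = 5 ε-transitions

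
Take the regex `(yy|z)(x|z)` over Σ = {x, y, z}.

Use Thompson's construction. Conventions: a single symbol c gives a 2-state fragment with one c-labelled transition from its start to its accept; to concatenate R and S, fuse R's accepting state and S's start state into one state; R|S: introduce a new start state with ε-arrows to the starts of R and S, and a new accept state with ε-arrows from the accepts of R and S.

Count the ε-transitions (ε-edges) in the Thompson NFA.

Bottom-up over the parse tree:
Each of the 5 symbol leaves contributes 0 ε-transitions.
  yy : 0 ε-transitions
  yy|z : 4 ε-transitions
  x|z : 4 ε-transitions
  (yy|z)(x|z) : 8 ε-transitions

8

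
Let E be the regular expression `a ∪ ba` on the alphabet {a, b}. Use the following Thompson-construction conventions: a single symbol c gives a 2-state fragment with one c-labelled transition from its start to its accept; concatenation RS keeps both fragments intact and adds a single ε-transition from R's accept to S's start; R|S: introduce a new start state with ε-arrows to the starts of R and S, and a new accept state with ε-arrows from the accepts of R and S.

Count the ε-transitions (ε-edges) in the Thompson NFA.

5

Building bottom-up:
Each of the 3 symbol leaves contributes 0 ε-transitions.
  ba — 1 ε-transition
  a ∪ ba — 5 ε-transitions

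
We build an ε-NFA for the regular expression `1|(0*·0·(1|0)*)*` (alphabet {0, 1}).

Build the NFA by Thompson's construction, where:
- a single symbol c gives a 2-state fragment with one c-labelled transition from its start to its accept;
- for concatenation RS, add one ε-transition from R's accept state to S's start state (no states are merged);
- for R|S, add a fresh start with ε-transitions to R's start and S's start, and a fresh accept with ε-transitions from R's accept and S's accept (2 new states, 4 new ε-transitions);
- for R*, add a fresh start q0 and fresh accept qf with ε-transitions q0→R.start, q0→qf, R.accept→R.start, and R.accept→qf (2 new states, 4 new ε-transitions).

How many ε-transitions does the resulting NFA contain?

22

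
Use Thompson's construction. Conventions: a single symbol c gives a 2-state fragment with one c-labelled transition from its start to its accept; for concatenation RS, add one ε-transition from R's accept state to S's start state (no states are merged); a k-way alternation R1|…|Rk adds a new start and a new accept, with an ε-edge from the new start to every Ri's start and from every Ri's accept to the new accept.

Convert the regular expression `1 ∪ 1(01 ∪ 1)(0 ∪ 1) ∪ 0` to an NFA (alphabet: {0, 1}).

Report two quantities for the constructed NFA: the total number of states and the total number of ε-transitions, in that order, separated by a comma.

Per subexpression:
Each of the 8 symbol leaves contributes 2 states and 0 ε-transitions.
  01 = 4 states, 1 ε-transition
  01 ∪ 1 = 8 states, 5 ε-transitions
  0 ∪ 1 = 6 states, 4 ε-transitions
  1(01 ∪ 1)(0 ∪ 1) = 16 states, 11 ε-transitions
  1 ∪ 1(01 ∪ 1)(0 ∪ 1) ∪ 0 = 22 states, 17 ε-transitions

22, 17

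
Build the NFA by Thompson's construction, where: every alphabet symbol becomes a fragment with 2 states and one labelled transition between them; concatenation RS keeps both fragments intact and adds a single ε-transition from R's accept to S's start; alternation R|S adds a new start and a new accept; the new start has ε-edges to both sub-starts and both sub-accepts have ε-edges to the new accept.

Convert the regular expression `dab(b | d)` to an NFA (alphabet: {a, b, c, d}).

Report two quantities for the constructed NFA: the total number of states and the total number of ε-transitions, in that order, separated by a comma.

12, 7

By structural recursion:
Each of the 5 symbol leaves contributes 2 states and 0 ε-transitions.
  b | d : 6 states, 4 ε-transitions
  dab(b | d) : 12 states, 7 ε-transitions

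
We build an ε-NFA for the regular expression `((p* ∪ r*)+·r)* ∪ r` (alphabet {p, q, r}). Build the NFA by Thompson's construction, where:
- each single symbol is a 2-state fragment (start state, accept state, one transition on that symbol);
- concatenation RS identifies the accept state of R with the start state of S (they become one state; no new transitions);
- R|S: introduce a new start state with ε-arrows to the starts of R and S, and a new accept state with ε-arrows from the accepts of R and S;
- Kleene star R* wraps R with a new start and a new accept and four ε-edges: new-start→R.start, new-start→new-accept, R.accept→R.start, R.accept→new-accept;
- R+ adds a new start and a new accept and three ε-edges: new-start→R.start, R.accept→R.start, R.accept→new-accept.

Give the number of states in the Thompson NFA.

19

Per subexpression:
Each of the 4 symbol leaves contributes a 2-state fragment.
  p* : 4 states
  r* : 4 states
  p* ∪ r* : 10 states
  (p* ∪ r*)+ : 12 states
  (p* ∪ r*)+·r : 13 states
  ((p* ∪ r*)+·r)* : 15 states
  ((p* ∪ r*)+·r)* ∪ r : 19 states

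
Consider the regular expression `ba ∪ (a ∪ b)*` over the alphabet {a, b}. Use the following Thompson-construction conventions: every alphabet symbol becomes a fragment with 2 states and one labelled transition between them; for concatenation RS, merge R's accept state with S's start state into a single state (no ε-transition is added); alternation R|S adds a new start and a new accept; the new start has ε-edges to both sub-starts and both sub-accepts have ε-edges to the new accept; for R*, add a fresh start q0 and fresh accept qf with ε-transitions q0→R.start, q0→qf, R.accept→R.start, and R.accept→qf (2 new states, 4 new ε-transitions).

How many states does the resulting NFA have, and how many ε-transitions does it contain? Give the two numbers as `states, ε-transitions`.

By structural recursion:
Each of the 4 symbol leaves contributes 2 states and 0 ε-transitions.
  ba → 3 states, 0 ε-transitions
  a ∪ b → 6 states, 4 ε-transitions
  (a ∪ b)* → 8 states, 8 ε-transitions
  ba ∪ (a ∪ b)* → 13 states, 12 ε-transitions

13, 12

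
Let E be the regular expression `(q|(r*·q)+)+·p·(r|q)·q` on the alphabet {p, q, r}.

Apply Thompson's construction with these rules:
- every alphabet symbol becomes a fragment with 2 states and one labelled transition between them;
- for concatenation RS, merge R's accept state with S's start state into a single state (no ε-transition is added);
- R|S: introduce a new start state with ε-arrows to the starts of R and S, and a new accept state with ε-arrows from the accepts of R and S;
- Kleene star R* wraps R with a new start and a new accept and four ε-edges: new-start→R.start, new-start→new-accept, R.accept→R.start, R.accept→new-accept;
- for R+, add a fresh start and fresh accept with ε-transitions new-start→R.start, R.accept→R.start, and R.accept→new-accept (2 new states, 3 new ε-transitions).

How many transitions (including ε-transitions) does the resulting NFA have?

25

By structural recursion:
Each of the 7 symbol leaves contributes 1 transition (1 symbol, 0 ε).
  r* = 5 transitions (1 symbol, 4 ε)
  r*·q = 6 transitions (2 symbol, 4 ε)
  (r*·q)+ = 9 transitions (2 symbol, 7 ε)
  q|(r*·q)+ = 14 transitions (3 symbol, 11 ε)
  (q|(r*·q)+)+ = 17 transitions (3 symbol, 14 ε)
  r|q = 6 transitions (2 symbol, 4 ε)
  (q|(r*·q)+)+·p·(r|q)·q = 25 transitions (7 symbol, 18 ε)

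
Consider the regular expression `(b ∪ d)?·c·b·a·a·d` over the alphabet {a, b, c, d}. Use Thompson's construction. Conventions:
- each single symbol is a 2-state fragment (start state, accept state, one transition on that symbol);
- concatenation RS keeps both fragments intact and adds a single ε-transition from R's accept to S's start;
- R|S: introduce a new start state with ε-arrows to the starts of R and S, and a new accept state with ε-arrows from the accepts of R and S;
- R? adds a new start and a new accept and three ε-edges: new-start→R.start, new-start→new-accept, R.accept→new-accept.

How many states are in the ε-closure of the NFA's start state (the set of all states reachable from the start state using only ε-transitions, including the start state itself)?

6

Work bottom-up. For each fragment F, track |ε-closure(F.start)| and whether F's accept lies in that closure (i.e. whether F accepts ε). A single-symbol fragment has closure size 1 and does not accept ε.
  b ∪ d : |ε-closure| = 1 + 1 + 1 = 3 (the new accept is not ε-reachable since no branch accepts ε)
  (b ∪ d)? : |ε-closure| = 1 (new start) + 3 (body) + 1 (new accept, via ε) = 5
  (b ∪ d)?·c·b·a·a·d : the left operand accepts ε, so the closure extends into the next operand (via the concat ε-link); |ε-closure| = 5 + 1 = 6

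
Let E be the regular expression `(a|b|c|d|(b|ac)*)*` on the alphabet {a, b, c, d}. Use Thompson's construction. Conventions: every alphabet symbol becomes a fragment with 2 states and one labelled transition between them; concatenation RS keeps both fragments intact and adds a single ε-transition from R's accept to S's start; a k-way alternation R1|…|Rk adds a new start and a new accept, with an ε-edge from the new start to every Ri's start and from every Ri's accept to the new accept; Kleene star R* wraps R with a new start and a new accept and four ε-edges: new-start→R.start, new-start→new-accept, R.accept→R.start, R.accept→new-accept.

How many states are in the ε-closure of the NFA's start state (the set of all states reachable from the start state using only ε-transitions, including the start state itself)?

Work bottom-up. For each fragment F, track |ε-closure(F.start)| and whether F's accept lies in that closure (i.e. whether F accepts ε). A single-symbol fragment has closure size 1 and does not accept ε.
  ac → same as the first factor's closure: |ε-closure| = 1
  b|ac → new start ε-reaches every alternative's start; none of them accept ε, so the new accept is not reached: |ε-closure| = 1 + 1 + 1 = 3
  (b|ac)* → new start has ε-edges to the inner start and to the new accept, so |ε-closure| = 2 + 3 = 5
  a|b|c|d|(b|ac)* → |ε-closure| = 1 (new start) + (1 + 1 + 1 + 1 + 5) + 1 (new accept, since some branch ε-reaches its own accept) = 11
  (a|b|c|d|(b|ac)*)* → |ε-closure| = 1 (new start) + 11 (body) + 1 (new accept) = 13

13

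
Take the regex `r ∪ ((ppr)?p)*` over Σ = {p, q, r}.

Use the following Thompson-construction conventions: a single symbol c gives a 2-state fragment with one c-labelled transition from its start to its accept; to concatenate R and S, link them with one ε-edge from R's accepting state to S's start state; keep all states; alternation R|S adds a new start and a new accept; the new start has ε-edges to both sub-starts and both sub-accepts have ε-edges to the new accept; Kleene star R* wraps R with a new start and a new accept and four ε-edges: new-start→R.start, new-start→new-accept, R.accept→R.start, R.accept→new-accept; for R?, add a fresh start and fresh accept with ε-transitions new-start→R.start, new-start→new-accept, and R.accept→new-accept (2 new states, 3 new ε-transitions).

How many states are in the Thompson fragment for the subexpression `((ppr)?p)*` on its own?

Fragment for `((ppr)?p)*`:
Each of the 4 symbol leaves contributes a 2-state fragment.
  ppr — 6 states
  (ppr)? — 8 states
  (ppr)?p — 10 states
  ((ppr)?p)* — 12 states

12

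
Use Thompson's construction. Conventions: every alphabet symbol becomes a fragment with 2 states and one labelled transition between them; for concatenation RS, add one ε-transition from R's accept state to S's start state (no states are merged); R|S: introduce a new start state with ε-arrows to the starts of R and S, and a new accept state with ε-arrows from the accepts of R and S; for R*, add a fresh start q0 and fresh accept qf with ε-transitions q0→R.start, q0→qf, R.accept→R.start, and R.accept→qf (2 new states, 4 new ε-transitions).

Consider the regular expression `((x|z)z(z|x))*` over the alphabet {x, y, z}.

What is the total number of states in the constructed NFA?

16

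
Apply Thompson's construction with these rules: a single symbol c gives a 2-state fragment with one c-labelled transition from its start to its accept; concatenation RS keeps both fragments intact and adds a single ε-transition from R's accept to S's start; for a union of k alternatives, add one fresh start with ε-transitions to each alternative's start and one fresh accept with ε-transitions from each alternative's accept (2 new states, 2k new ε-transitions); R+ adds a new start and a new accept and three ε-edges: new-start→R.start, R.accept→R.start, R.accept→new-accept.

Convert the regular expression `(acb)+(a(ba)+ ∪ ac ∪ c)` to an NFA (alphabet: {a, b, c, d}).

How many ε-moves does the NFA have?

By structural recursion:
Each of the 9 symbol leaves contributes 0 ε-transitions.
  acb — 2 ε-transitions
  (acb)+ — 5 ε-transitions
  ba — 1 ε-transition
  (ba)+ — 4 ε-transitions
  a(ba)+ — 5 ε-transitions
  ac — 1 ε-transition
  a(ba)+ ∪ ac ∪ c — 12 ε-transitions
  (acb)+(a(ba)+ ∪ ac ∪ c) — 18 ε-transitions

18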